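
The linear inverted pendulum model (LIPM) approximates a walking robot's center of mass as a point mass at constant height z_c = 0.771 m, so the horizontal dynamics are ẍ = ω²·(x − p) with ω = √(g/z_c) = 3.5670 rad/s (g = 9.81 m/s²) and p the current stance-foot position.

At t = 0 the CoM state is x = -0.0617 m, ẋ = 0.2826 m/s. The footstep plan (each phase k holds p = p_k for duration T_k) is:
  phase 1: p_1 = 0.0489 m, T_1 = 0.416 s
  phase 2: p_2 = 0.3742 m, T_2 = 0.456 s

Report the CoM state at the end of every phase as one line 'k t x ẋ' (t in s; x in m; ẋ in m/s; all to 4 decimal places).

1 0.4160 -0.0418 -0.1700
2 0.8720 -0.8412 -4.0769

phase 1: p=0.0489, T=0.416, ωT=1.483872, cosh=2.318373, sinh=2.091615; start (x,ẋ)=(-0.061700, 0.282600) → end (x,ẋ)=(-0.041801, -0.169991)
phase 2: p=0.3742, T=0.456, ωT=1.626552, cosh=2.641457, sinh=2.444850; start (x,ẋ)=(-0.041801, -0.169991) → end (x,ẋ)=(-0.841163, -4.076880)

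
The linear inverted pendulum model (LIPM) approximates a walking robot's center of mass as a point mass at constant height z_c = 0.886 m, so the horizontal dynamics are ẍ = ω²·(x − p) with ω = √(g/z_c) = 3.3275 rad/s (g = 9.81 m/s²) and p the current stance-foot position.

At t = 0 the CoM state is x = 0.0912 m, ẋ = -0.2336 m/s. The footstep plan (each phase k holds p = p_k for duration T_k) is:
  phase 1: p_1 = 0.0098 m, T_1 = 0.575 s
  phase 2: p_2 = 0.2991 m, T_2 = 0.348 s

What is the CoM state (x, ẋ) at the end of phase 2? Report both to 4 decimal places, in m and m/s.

x = -0.0826, ẋ = -0.9909

phase 1: p=0.0098, T=0.575, ωT=1.913312, cosh=3.461543, sinh=3.313952; start (x,ẋ)=(0.091200, -0.233600) → end (x,ẋ)=(0.058921, 0.088996)
phase 2: p=0.2991, T=0.348, ωT=1.157970, cosh=1.748794, sinh=1.434671; start (x,ẋ)=(0.058921, 0.088996) → end (x,ẋ)=(-0.082553, -0.990949)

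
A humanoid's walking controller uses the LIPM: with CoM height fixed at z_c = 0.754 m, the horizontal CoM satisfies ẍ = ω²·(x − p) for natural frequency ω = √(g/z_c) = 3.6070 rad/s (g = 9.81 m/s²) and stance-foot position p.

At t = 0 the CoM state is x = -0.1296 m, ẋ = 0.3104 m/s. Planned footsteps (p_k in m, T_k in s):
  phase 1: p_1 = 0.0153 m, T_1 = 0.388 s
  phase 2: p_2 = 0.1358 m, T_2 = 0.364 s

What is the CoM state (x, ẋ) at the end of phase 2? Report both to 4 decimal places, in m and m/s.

phase 1: p=0.0153, T=0.388, ωT=1.399516, cosh=2.149977, sinh=1.903261; start (x,ẋ)=(-0.129600, 0.310400) → end (x,ẋ)=(-0.132447, -0.327395)
phase 2: p=0.1358, T=0.364, ωT=1.312948, cosh=1.993071, sinh=1.724045; start (x,ẋ)=(-0.132447, -0.327395) → end (x,ẋ)=(-0.555320, -2.320648)

x = -0.5553, ẋ = -2.3206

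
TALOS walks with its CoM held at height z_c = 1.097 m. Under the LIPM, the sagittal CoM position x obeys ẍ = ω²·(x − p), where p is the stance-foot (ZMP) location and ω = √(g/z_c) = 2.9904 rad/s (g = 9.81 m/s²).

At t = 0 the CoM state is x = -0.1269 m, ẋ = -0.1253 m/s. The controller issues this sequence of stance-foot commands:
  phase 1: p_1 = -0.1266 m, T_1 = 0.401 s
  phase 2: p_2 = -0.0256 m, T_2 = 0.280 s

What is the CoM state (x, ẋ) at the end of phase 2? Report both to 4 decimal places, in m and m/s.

x = -0.3231, ẋ = -0.7752

phase 1: p=-0.1266, T=0.401, ωT=1.199150, cosh=1.809374, sinh=1.507924; start (x,ẋ)=(-0.126900, -0.125300) → end (x,ẋ)=(-0.190326, -0.228067)
phase 2: p=-0.0256, T=0.280, ωT=0.837312, cosh=1.371511, sinh=0.938638; start (x,ẋ)=(-0.190326, -0.228067) → end (x,ẋ)=(-0.323110, -0.775167)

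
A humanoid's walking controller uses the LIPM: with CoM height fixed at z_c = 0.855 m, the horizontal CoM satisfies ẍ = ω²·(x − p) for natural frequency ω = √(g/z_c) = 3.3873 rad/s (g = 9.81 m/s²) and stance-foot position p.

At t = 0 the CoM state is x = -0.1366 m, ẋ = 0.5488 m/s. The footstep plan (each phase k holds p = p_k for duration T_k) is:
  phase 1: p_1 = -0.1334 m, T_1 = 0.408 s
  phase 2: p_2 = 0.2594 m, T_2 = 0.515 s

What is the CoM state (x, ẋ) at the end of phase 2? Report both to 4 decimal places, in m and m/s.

phase 1: p=-0.1334, T=0.408, ωT=1.382018, cosh=2.117002, sinh=1.865931; start (x,ẋ)=(-0.136600, 0.548800) → end (x,ẋ)=(0.162138, 1.141585)
phase 2: p=0.2594, T=0.515, ωT=1.744460, cosh=2.948773, sinh=2.774034; start (x,ẋ)=(0.162138, 1.141585) → end (x,ẋ)=(0.907499, 2.452355)

x = 0.9075, ẋ = 2.4524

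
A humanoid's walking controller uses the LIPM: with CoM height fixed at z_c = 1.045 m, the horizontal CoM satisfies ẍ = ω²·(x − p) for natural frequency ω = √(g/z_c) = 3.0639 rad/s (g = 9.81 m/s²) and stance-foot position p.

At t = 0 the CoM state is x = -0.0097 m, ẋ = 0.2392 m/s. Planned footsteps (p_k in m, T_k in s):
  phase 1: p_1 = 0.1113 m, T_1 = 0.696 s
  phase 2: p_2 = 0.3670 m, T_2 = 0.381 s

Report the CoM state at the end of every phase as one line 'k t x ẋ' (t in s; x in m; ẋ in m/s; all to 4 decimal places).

1 0.6960 -0.0816 -0.5186
2 1.0770 -0.6692 -2.9084

phase 1: p=0.1113, T=0.696, ωT=2.132474, cosh=4.277129, sinh=4.158585; start (x,ẋ)=(-0.009700, 0.239200) → end (x,ẋ)=(-0.081570, -0.518631)
phase 2: p=0.3670, T=0.381, ωT=1.167346, cosh=1.762322, sinh=1.451130; start (x,ẋ)=(-0.081570, -0.518631) → end (x,ẋ)=(-0.669160, -2.908390)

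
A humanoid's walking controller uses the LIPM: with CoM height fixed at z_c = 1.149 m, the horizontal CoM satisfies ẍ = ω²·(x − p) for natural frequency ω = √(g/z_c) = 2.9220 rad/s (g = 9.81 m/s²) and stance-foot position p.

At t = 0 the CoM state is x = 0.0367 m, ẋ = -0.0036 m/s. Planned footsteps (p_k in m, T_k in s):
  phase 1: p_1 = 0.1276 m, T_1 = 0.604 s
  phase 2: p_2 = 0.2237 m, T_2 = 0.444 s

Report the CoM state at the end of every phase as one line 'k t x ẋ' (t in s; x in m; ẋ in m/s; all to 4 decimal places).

1 0.6040 -0.1491 -0.7638
2 1.0480 -0.9521 -3.3466

phase 1: p=0.1276, T=0.604, ωT=1.764888, cosh=3.006062, sinh=2.834856; start (x,ẋ)=(0.036700, -0.003600) → end (x,ẋ)=(-0.149144, -0.763787)
phase 2: p=0.2237, T=0.444, ωT=1.297368, cosh=1.966451, sinh=1.693201; start (x,ẋ)=(-0.149144, -0.763787) → end (x,ẋ)=(-0.952068, -3.346607)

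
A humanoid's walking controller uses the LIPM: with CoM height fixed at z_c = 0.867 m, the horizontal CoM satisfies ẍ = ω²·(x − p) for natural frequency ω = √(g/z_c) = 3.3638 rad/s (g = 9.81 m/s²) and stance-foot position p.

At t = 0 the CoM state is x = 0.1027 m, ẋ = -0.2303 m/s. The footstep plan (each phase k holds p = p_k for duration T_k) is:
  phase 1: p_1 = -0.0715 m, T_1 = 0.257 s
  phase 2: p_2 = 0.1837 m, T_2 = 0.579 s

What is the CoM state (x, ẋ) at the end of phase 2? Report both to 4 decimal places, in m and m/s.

phase 1: p=-0.0715, T=0.257, ωT=0.864497, cosh=1.397537, sinh=0.976274; start (x,ẋ)=(0.102700, -0.230300) → end (x,ẋ)=(0.105111, 0.250218)
phase 2: p=0.1837, T=0.579, ωT=1.947640, cosh=3.577366, sinh=3.434755; start (x,ẋ)=(0.105111, 0.250218) → end (x,ẋ)=(0.158055, -0.012881)

x = 0.1581, ẋ = -0.0129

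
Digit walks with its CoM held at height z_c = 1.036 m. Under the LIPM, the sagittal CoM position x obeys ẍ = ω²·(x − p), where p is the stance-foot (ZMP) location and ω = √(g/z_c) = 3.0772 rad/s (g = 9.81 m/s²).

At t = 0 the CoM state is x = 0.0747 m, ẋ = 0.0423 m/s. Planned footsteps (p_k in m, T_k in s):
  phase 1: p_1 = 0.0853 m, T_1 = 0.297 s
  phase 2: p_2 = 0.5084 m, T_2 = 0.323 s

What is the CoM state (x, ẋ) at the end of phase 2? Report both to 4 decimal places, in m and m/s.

phase 1: p=0.0853, T=0.297, ωT=0.913928, cosh=1.447524, sinh=1.046578; start (x,ẋ)=(0.074700, 0.042300) → end (x,ẋ)=(0.084343, 0.027093)
phase 2: p=0.5084, T=0.323, ωT=0.993936, cosh=1.535982, sinh=1.165865; start (x,ẋ)=(0.084343, 0.027093) → end (x,ẋ)=(-0.132680, -1.479734)

x = -0.1327, ẋ = -1.4797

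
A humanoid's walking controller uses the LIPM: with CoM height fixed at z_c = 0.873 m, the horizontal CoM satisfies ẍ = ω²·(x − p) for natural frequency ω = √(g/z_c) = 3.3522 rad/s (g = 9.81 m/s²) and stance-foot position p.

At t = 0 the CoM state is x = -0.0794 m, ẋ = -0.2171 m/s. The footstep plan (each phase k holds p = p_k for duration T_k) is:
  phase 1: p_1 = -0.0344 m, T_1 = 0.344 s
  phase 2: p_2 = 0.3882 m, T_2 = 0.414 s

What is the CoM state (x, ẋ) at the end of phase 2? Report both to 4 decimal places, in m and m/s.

x = -1.2068, ẋ = -4.9984

phase 1: p=-0.0344, T=0.344, ωT=1.153157, cosh=1.741909, sinh=1.426270; start (x,ẋ)=(-0.079400, -0.217100) → end (x,ẋ)=(-0.205156, -0.593320)
phase 2: p=0.3882, T=0.414, ωT=1.387811, cosh=2.127846, sinh=1.878225; start (x,ẋ)=(-0.205156, -0.593320) → end (x,ẋ)=(-1.206805, -4.998372)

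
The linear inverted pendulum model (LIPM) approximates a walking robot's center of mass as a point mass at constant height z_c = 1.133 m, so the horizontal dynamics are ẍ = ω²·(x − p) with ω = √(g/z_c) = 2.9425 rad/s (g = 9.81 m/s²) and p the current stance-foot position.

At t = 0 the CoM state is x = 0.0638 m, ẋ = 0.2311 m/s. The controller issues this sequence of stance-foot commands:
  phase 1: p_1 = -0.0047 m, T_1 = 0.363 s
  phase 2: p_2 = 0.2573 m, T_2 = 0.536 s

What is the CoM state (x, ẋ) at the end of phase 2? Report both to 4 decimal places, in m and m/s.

phase 1: p=-0.0047, T=0.363, ωT=1.068127, cosh=1.626788, sinh=1.283137; start (x,ẋ)=(0.063800, 0.231100) → end (x,ẋ)=(0.207511, 0.634582)
phase 2: p=0.2573, T=0.536, ωT=1.577180, cosh=2.523920, sinh=2.317364; start (x,ẋ)=(0.207511, 0.634582) → end (x,ẋ)=(0.631400, 1.262129)

x = 0.6314, ẋ = 1.2621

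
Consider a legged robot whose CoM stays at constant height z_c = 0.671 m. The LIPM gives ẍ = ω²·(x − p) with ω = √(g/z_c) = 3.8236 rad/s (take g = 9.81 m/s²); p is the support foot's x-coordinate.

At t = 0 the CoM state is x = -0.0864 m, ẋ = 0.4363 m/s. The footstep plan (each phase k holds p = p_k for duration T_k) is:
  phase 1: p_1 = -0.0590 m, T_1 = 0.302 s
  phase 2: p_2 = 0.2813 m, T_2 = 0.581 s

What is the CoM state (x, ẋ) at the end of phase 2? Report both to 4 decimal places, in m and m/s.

phase 1: p=-0.0590, T=0.302, ωT=1.154727, cosh=1.744151, sinh=1.429007; start (x,ẋ)=(-0.086400, 0.436300) → end (x,ẋ)=(0.056270, 0.611261)
phase 2: p=0.2813, T=0.581, ωT=2.221512, cosh=4.664852, sinh=4.556407; start (x,ẋ)=(0.056270, 0.611261) → end (x,ẋ)=(-0.040020, -1.069002)

x = -0.0400, ẋ = -1.0690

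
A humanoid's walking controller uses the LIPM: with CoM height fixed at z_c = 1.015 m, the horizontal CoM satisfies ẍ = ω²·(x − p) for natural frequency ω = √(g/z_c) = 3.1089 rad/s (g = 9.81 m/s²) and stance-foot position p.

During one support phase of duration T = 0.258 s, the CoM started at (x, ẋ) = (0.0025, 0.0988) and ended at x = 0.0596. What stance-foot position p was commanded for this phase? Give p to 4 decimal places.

p = -0.0823

ωT = 3.1089·0.258 = 0.802096; cosh(ωT) = 1.339300, sinh(ωT) = 0.890911
x(T) = p + (x₀−p)·cosh(ωT) + (ẋ₀/ω)·sinh(ωT) ⇒ p·(1 − cosh) = x(T) − x₀·cosh − (ẋ₀/ω)·sinh
numerator   = 0.0596 − (0.0025)·1.339300 − (0.0988/3.1089)·0.890911 = 0.027939
denominator = 1 − 1.339300 = -0.339300
p = 0.027939 / -0.339300 = -0.0823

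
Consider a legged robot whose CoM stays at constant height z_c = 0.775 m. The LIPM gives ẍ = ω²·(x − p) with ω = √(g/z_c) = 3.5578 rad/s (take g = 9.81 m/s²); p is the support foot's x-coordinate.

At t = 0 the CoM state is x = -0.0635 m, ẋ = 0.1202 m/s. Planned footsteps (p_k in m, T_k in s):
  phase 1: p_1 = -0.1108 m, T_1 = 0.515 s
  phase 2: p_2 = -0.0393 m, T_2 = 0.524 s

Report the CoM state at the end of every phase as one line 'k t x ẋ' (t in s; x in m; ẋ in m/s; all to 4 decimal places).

1 0.5150 0.1436 0.8974
2 1.0390 1.3589 5.0127

phase 1: p=-0.1108, T=0.515, ωT=1.832267, cosh=3.204043, sinh=3.043992; start (x,ẋ)=(-0.063500, 0.120200) → end (x,ẋ)=(0.143592, 0.897381)
phase 2: p=-0.0393, T=0.524, ωT=1.864287, cosh=3.303171, sinh=3.148165; start (x,ẋ)=(0.143592, 0.897381) → end (x,ẋ)=(1.358883, 5.012695)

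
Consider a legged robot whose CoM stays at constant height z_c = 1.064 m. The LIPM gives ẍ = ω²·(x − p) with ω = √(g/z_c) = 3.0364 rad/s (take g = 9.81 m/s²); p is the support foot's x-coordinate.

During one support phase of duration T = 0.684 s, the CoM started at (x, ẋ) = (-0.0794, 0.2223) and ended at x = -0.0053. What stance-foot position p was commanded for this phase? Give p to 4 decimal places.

p = -0.0095

ωT = 3.0364·0.684 = 2.076898; cosh(ωT) = 4.052496, sinh(ωT) = 3.927178
x(T) = p + (x₀−p)·cosh(ωT) + (ẋ₀/ω)·sinh(ωT) ⇒ p·(1 − cosh) = x(T) − x₀·cosh − (ẋ₀/ω)·sinh
numerator   = -0.0053 − (-0.0794)·4.052496 − (0.2223/3.0364)·3.927178 = 0.028953
denominator = 1 − 4.052496 = -3.052496
p = 0.028953 / -3.052496 = -0.0095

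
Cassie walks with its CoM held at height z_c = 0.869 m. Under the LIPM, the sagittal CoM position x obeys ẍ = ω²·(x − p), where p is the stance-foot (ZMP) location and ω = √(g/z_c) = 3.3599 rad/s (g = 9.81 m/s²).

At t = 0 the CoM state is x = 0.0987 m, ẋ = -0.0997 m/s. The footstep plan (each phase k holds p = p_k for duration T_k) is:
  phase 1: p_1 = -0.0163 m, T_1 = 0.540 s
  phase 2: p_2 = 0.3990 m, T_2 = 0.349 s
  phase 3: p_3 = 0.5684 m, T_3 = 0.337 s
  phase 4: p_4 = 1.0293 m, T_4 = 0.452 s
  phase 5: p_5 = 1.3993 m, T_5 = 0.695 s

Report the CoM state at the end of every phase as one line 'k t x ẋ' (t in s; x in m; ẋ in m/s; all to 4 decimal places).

phase 1: p=-0.0163, T=0.540, ωT=1.814346, cosh=3.150003, sinh=2.987058; start (x,ẋ)=(0.098700, -0.099700) → end (x,ẋ)=(0.257314, 0.840110)
phase 2: p=0.3990, T=0.349, ωT=1.172605, cosh=1.769978, sinh=1.460419; start (x,ẋ)=(0.257314, 0.840110) → end (x,ẋ)=(0.513382, 0.791742)
phase 3: p=0.5684, T=0.337, ωT=1.132286, cosh=1.712519, sinh=1.390223; start (x,ẋ)=(0.513382, 0.791742) → end (x,ẋ)=(0.801779, 1.098882)
phase 4: p=1.0293, T=0.452, ωT=1.518675, cosh=2.392586, sinh=2.173584; start (x,ẋ)=(0.801779, 1.098882) → end (x,ẋ)=(1.195824, 0.967577)
phase 5: p=1.3993, T=0.695, ωT=2.335130, cosh=5.213803, sinh=5.117005; start (x,ẋ)=(1.195824, 0.967577) → end (x,ẋ)=(1.812000, 1.546465)

1 0.5400 0.2573 0.8401
2 0.8890 0.5134 0.7917
3 1.2260 0.8018 1.0989
4 1.6780 1.1958 0.9676
5 2.3730 1.8120 1.5465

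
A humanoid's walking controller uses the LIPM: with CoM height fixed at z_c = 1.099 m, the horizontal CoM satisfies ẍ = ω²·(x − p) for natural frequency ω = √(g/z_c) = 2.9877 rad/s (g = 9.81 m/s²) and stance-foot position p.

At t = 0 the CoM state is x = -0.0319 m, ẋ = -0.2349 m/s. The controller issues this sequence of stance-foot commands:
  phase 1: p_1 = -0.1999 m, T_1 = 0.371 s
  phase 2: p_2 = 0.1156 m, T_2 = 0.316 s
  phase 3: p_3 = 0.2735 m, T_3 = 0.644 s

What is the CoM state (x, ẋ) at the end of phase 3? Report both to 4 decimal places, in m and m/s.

phase 1: p=-0.1999, T=0.371, ωT=1.108437, cosh=1.679847, sinh=1.349772; start (x,ẋ)=(-0.031900, -0.234900) → end (x,ẋ)=(-0.023808, 0.282900)
phase 2: p=0.1156, T=0.316, ωT=0.944113, cosh=1.479779, sinh=1.090754; start (x,ẋ)=(-0.023808, 0.282900) → end (x,ẋ)=(0.012589, -0.035680)
phase 3: p=0.2735, T=0.644, ωT=1.924079, cosh=3.497423, sinh=3.351413; start (x,ẋ)=(0.012589, -0.035680) → end (x,ẋ)=(-0.679041, -2.737299)

x = -0.6790, ẋ = -2.7373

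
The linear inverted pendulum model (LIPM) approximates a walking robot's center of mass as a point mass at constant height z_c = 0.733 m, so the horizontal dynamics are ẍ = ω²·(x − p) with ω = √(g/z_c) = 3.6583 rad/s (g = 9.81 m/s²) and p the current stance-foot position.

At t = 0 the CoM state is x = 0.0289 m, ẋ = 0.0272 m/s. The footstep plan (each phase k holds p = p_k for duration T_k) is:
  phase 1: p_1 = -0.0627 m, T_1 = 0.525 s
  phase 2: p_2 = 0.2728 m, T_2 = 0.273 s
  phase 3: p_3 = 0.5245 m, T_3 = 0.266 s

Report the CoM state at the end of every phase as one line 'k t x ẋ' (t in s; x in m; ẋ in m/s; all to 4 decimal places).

1 0.5250 0.2814 1.2138
2 0.7980 0.6754 1.9082
3 1.0640 1.3442 3.5112

phase 1: p=-0.0627, T=0.525, ωT=1.920608, cosh=3.485811, sinh=3.339293; start (x,ẋ)=(0.028900, 0.027200) → end (x,ẋ)=(0.281428, 1.213812)
phase 2: p=0.2728, T=0.273, ωT=0.998716, cosh=1.541573, sinh=1.173221; start (x,ẋ)=(0.281428, 1.213812) → end (x,ẋ)=(0.675372, 1.908213)
phase 3: p=0.5245, T=0.266, ωT=0.973108, cosh=1.512031, sinh=1.134124; start (x,ẋ)=(0.675372, 1.908213) → end (x,ẋ)=(1.344196, 3.511240)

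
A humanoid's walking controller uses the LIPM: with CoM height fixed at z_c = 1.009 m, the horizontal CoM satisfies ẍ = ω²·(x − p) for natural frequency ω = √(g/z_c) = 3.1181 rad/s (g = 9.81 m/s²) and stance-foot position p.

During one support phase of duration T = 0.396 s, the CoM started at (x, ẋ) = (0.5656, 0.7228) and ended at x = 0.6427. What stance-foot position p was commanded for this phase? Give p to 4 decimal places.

ωT = 3.1181·0.396 = 1.234768; cosh(ωT) = 1.864241, sinh(ωT) = 1.573339
x(T) = p + (x₀−p)·cosh(ωT) + (ẋ₀/ω)·sinh(ωT) ⇒ p·(1 − cosh) = x(T) − x₀·cosh − (ẋ₀/ω)·sinh
numerator   = 0.6427 − (0.5656)·1.864241 − (0.7228/3.1181)·1.573339 = -0.776427
denominator = 1 − 1.864241 = -0.864241
p = -0.776427 / -0.864241 = 0.8984

p = 0.8984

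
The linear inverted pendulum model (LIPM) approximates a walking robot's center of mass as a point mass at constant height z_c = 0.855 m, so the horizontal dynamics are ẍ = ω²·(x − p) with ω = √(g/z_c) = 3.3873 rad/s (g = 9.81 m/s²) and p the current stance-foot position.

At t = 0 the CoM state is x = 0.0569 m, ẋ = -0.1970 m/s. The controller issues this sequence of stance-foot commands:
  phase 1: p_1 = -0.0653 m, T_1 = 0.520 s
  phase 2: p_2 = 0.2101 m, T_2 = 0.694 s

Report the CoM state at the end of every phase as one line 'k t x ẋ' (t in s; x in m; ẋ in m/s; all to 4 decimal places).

1 0.5200 0.1366 0.5788
2 1.2140 0.7093 1.7698

phase 1: p=-0.0653, T=0.520, ωT=1.761396, cosh=2.996181, sinh=2.824376; start (x,ẋ)=(0.056900, -0.197000) → end (x,ẋ)=(0.136572, 0.578841)
phase 2: p=0.2101, T=0.694, ωT=2.350786, cosh=5.294555, sinh=5.199261; start (x,ẋ)=(0.136572, 0.578841) → end (x,ẋ)=(0.709281, 1.769771)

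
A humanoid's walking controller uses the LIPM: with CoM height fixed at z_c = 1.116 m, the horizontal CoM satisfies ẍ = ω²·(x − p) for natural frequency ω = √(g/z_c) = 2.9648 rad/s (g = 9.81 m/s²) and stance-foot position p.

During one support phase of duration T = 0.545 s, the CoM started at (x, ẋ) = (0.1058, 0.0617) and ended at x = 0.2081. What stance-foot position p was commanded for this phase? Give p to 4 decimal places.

p = 0.0736

ωT = 2.9648·0.545 = 1.615816; cosh(ωT) = 2.615360, sinh(ωT) = 2.416632
x(T) = p + (x₀−p)·cosh(ωT) + (ẋ₀/ω)·sinh(ωT) ⇒ p·(1 − cosh) = x(T) − x₀·cosh − (ẋ₀/ω)·sinh
numerator   = 0.2081 − (0.1058)·2.615360 − (0.0617/2.9648)·2.416632 = -0.118897
denominator = 1 − 2.615360 = -1.615360
p = -0.118897 / -1.615360 = 0.0736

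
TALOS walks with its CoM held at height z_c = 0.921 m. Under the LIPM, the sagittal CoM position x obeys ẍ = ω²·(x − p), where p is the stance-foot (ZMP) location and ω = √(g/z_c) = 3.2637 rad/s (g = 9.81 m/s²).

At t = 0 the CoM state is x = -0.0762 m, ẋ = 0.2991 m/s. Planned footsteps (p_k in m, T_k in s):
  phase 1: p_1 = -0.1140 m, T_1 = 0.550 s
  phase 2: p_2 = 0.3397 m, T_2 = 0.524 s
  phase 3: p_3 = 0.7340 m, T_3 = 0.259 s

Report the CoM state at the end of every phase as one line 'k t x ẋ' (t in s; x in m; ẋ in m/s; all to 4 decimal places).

phase 1: p=-0.1140, T=0.550, ωT=1.795035, cosh=3.092904, sinh=2.926782; start (x,ẋ)=(-0.076200, 0.299100) → end (x,ẋ)=(0.271135, 1.286158)
phase 2: p=0.3397, T=0.524, ωT=1.710179, cosh=2.855392, sinh=2.674558; start (x,ẋ)=(0.271135, 1.286158) → end (x,ẋ)=(1.197910, 3.073986)
phase 3: p=0.7340, T=0.259, ωT=0.845298, cosh=1.379051, sinh=0.949622; start (x,ẋ)=(1.197910, 3.073986) → end (x,ẋ)=(2.268176, 5.676968)

1 0.5500 0.2711 1.2862
2 1.0740 1.1979 3.0740
3 1.3330 2.2682 5.6770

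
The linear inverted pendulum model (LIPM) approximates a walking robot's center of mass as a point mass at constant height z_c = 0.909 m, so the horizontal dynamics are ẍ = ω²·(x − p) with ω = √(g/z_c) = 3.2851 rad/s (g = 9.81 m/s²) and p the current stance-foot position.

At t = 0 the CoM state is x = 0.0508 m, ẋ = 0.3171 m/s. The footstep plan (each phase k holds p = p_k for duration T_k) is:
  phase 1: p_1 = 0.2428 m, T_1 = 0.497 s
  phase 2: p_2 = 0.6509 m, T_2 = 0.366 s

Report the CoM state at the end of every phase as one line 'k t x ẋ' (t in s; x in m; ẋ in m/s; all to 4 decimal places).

1 0.4970 -0.0297 -0.7099
2 0.8630 -0.9110 -4.6723

phase 1: p=0.2428, T=0.497, ωT=1.632695, cosh=2.656524, sinh=2.461122; start (x,ẋ)=(0.050800, 0.317100) → end (x,ẋ)=(-0.029689, -0.709942)
phase 2: p=0.6509, T=0.366, ωT=1.202347, cosh=1.814203, sinh=1.513714; start (x,ẋ)=(-0.029689, -0.709942) → end (x,ẋ)=(-0.910954, -4.672344)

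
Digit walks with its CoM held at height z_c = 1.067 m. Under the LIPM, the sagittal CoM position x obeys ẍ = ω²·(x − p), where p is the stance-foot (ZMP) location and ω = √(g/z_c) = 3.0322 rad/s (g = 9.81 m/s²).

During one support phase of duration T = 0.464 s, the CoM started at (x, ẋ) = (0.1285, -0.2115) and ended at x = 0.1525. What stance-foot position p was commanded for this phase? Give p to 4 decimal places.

p = -0.0071

ωT = 3.0322·0.464 = 1.406941; cosh(ωT) = 2.164168, sinh(ωT) = 1.919276
x(T) = p + (x₀−p)·cosh(ωT) + (ẋ₀/ω)·sinh(ωT) ⇒ p·(1 − cosh) = x(T) − x₀·cosh − (ẋ₀/ω)·sinh
numerator   = 0.1525 − (0.1285)·2.164168 − (-0.2115/3.0322)·1.919276 = 0.008277
denominator = 1 − 2.164168 = -1.164168
p = 0.008277 / -1.164168 = -0.0071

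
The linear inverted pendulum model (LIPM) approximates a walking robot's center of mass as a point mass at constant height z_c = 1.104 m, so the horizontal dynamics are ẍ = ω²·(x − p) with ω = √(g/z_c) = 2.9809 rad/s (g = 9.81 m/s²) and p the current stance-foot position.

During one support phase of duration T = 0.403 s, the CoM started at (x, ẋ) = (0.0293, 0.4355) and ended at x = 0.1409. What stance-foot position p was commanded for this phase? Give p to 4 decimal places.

ωT = 2.9809·0.403 = 1.201303; cosh(ωT) = 1.812623, sinh(ωT) = 1.511821
x(T) = p + (x₀−p)·cosh(ωT) + (ẋ₀/ω)·sinh(ωT) ⇒ p·(1 − cosh) = x(T) − x₀·cosh − (ẋ₀/ω)·sinh
numerator   = 0.1409 − (0.0293)·1.812623 − (0.4355/2.9809)·1.511821 = -0.133082
denominator = 1 − 1.812623 = -0.812623
p = -0.133082 / -0.812623 = 0.1638

p = 0.1638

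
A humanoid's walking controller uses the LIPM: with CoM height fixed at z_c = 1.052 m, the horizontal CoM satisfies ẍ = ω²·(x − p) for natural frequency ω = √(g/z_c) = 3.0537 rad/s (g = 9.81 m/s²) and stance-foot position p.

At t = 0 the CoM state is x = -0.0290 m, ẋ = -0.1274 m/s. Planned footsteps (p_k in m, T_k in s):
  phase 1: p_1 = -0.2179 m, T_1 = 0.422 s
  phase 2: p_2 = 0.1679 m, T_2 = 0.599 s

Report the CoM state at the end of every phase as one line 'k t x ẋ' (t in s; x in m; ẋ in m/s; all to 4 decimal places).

1 0.4220 0.0809 0.7182
2 1.0210 0.6035 1.4880

phase 1: p=-0.2179, T=0.422, ωT=1.288661, cosh=1.951783, sinh=1.676144; start (x,ẋ)=(-0.029000, -0.127400) → end (x,ẋ)=(0.080863, 0.718216)
phase 2: p=0.1679, T=0.599, ωT=1.829166, cosh=3.194619, sinh=3.034072; start (x,ẋ)=(0.080863, 0.718216) → end (x,ẋ)=(0.603451, 1.488020)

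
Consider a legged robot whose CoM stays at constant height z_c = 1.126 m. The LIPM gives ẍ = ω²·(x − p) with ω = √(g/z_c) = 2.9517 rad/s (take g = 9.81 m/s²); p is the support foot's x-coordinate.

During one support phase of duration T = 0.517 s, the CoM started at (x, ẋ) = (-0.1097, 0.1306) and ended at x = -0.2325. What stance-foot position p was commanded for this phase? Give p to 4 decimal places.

ωT = 2.9517·0.517 = 1.526029; cosh(ωT) = 2.408636, sinh(ωT) = 2.191238
x(T) = p + (x₀−p)·cosh(ωT) + (ẋ₀/ω)·sinh(ωT) ⇒ p·(1 − cosh) = x(T) − x₀·cosh − (ẋ₀/ω)·sinh
numerator   = -0.2325 − (-0.1097)·2.408636 − (0.1306/2.9517)·2.191238 = -0.065226
denominator = 1 − 2.408636 = -1.408636
p = -0.065226 / -1.408636 = 0.0463

p = 0.0463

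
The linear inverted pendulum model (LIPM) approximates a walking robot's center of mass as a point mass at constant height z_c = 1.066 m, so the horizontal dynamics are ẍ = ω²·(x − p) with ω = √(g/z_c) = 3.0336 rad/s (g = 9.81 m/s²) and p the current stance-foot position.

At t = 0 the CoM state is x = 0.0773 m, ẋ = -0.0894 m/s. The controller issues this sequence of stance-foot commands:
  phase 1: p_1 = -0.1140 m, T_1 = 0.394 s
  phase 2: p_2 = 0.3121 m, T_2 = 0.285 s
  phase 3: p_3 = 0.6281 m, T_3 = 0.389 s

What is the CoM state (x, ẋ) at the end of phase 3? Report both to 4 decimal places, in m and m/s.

phase 1: p=-0.1140, T=0.394, ωT=1.195238, cosh=1.803489, sinh=1.500857; start (x,ẋ)=(0.077300, -0.089400) → end (x,ẋ)=(0.186777, 0.709757)
phase 2: p=0.3121, T=0.285, ωT=0.864576, cosh=1.397615, sinh=0.976385; start (x,ẋ)=(0.186777, 0.709757) → end (x,ẋ)=(0.365387, 0.620766)
phase 3: p=0.6281, T=0.389, ωT=1.180070, cosh=1.780930, sinh=1.473673; start (x,ẋ)=(0.365387, 0.620766) → end (x,ẋ)=(0.461784, -0.068927)

x = 0.4618, ẋ = -0.0689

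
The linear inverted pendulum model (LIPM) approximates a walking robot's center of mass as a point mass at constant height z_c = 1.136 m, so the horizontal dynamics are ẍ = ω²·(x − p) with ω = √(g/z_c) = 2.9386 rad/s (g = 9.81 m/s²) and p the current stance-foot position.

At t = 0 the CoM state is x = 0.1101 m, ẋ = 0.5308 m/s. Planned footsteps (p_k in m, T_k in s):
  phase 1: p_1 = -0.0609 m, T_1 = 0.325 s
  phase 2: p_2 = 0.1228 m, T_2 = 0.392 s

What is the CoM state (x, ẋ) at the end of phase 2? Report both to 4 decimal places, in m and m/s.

x = 1.2483, ẋ = 3.4815

phase 1: p=-0.0609, T=0.325, ωT=0.955045, cosh=1.491791, sinh=1.106996; start (x,ẋ)=(0.110100, 0.530800) → end (x,ẋ)=(0.394153, 1.348109)
phase 2: p=0.1228, T=0.392, ωT=1.151931, cosh=1.740162, sinh=1.424136; start (x,ẋ)=(0.394153, 1.348109) → end (x,ẋ)=(1.248334, 3.481532)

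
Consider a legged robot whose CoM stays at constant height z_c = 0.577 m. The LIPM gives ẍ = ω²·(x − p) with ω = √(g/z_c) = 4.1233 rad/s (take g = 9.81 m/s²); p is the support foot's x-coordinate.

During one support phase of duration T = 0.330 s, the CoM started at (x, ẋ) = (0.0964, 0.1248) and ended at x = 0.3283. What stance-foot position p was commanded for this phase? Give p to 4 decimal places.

p = -0.0676

ωT = 4.1233·0.330 = 1.360689; cosh(ωT) = 2.077681, sinh(ωT) = 1.821197
x(T) = p + (x₀−p)·cosh(ωT) + (ẋ₀/ω)·sinh(ωT) ⇒ p·(1 − cosh) = x(T) − x₀·cosh − (ẋ₀/ω)·sinh
numerator   = 0.3283 − (0.0964)·2.077681 − (0.1248/4.1233)·1.821197 = 0.072889
denominator = 1 − 2.077681 = -1.077681
p = 0.072889 / -1.077681 = -0.0676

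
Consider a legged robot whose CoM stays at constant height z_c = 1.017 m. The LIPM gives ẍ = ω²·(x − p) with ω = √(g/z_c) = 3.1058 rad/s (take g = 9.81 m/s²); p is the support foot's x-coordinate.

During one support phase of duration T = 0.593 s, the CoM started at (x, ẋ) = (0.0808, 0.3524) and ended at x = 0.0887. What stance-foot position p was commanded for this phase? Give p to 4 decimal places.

p = 0.2335

ωT = 3.1058·0.593 = 1.841739; cosh(ωT) = 3.233021, sinh(ωT) = 3.074479
x(T) = p + (x₀−p)·cosh(ωT) + (ẋ₀/ω)·sinh(ωT) ⇒ p·(1 − cosh) = x(T) − x₀·cosh − (ẋ₀/ω)·sinh
numerator   = 0.0887 − (0.0808)·3.233021 − (0.3524/3.1058)·3.074479 = -0.521374
denominator = 1 − 3.233021 = -2.233021
p = -0.521374 / -2.233021 = 0.2335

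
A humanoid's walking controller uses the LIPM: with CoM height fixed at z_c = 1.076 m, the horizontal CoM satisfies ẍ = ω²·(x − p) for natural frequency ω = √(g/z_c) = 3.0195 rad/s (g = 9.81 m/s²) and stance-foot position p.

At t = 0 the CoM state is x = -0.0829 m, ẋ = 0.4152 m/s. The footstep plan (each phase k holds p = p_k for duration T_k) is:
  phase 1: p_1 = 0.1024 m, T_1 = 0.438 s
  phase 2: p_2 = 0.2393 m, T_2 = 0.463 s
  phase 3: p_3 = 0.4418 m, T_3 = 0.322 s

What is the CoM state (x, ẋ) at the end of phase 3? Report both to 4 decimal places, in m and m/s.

phase 1: p=0.1024, T=0.438, ωT=1.322541, cosh=2.009701, sinh=1.743244; start (x,ẋ)=(-0.082900, 0.415200) → end (x,ẋ)=(-0.030291, -0.140940)
phase 2: p=0.2393, T=0.463, ωT=1.398028, cosh=2.147148, sinh=1.900065; start (x,ẋ)=(-0.030291, -0.140940) → end (x,ẋ)=(-0.428240, -1.849328)
phase 3: p=0.4418, T=0.322, ωT=0.972279, cosh=1.511092, sinh=1.132872; start (x,ẋ)=(-0.428240, -1.849328) → end (x,ẋ)=(-1.566751, -5.770656)

x = -1.5668, ẋ = -5.7707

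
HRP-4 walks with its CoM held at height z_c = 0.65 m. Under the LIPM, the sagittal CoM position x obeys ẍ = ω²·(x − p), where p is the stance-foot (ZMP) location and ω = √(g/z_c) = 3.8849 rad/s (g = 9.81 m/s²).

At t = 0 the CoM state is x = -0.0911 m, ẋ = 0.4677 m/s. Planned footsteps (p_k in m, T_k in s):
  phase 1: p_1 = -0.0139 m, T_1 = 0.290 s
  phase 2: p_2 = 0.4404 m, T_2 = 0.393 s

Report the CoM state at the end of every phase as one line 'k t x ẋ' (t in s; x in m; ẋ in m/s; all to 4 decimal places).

phase 1: p=-0.0139, T=0.290, ωT=1.126621, cosh=1.704670, sinh=1.380544; start (x,ẋ)=(-0.091100, 0.467700) → end (x,ẋ)=(0.020702, 0.383230)
phase 2: p=0.4404, T=0.393, ωT=1.526766, cosh=2.410251, sinh=2.193014; start (x,ẋ)=(0.020702, 0.383230) → end (x,ẋ)=(-0.354846, -2.651996)

1 0.2900 0.0207 0.3832
2 0.6830 -0.3548 -2.6520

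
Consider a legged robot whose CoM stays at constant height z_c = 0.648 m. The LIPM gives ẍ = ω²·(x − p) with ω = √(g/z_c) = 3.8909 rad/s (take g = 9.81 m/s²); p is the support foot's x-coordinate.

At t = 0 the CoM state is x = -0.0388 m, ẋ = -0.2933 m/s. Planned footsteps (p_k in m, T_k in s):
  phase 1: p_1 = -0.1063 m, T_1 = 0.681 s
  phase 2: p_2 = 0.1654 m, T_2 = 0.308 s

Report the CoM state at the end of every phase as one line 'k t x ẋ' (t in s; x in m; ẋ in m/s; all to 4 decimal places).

1 0.6810 -0.1570 -0.2366
2 0.9890 -0.5092 -2.3177

phase 1: p=-0.1063, T=0.681, ωT=2.649703, cosh=7.110253, sinh=7.039581; start (x,ẋ)=(-0.038800, -0.293300) → end (x,ẋ)=(-0.157009, -0.236592)
phase 2: p=0.1654, T=0.308, ωT=1.198397, cosh=1.808239, sinh=1.506561; start (x,ẋ)=(-0.157009, -0.236592) → end (x,ẋ)=(-0.509200, -2.317735)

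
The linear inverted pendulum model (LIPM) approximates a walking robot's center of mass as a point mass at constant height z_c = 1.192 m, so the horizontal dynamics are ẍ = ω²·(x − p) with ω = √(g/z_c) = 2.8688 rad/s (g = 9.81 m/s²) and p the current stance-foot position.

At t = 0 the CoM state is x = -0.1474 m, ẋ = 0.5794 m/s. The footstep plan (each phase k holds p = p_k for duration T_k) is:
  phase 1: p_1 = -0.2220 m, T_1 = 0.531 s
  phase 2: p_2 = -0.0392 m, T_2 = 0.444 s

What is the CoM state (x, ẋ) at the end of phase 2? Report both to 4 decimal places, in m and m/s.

phase 1: p=-0.2220, T=0.531, ωT=1.523333, cosh=2.402737, sinh=2.184752; start (x,ẋ)=(-0.147400, 0.579400) → end (x,ẋ)=(0.398490, 1.859710)
phase 2: p=-0.0392, T=0.444, ωT=1.273747, cosh=1.927001, sinh=1.647220; start (x,ẋ)=(0.398490, 1.859710) → end (x,ẋ)=(1.872045, 5.651985)

x = 1.8720, ẋ = 5.6520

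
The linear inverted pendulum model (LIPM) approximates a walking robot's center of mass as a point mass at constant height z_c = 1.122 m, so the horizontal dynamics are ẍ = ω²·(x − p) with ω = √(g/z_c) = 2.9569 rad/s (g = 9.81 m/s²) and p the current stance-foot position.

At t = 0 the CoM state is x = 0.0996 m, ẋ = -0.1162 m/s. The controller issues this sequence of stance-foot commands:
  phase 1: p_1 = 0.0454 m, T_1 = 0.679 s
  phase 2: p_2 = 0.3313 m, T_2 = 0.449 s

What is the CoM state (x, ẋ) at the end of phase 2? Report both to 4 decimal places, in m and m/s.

phase 1: p=0.0454, T=0.679, ωT=2.007735, cosh=3.790363, sinh=3.656070; start (x,ẋ)=(0.099600, -0.116200) → end (x,ẋ)=(0.107162, 0.145496)
phase 2: p=0.3313, T=0.449, ωT=1.327648, cosh=2.018631, sinh=1.753531; start (x,ẋ)=(0.107162, 0.145496) → end (x,ẋ)=(-0.034869, -0.868457)

x = -0.0349, ẋ = -0.8685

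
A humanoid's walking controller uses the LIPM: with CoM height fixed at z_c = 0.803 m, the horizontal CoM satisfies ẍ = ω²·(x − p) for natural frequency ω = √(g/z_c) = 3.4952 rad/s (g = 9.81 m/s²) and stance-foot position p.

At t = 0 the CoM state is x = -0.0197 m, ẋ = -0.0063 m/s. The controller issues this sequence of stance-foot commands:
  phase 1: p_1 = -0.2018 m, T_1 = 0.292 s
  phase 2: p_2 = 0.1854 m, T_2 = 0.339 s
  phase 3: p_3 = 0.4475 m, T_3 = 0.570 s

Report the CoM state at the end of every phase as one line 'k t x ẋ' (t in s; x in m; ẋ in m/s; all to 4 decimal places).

1 0.2920 0.0815 0.7585
2 0.6310 0.3213 0.8179
3 1.2010 0.8180 1.4667

phase 1: p=-0.2018, T=0.292, ωT=1.020598, cosh=1.567617, sinh=1.207238; start (x,ẋ)=(-0.019700, -0.006300) → end (x,ẋ)=(0.081487, 0.758502)
phase 2: p=0.1854, T=0.339, ωT=1.184873, cosh=1.788028, sinh=1.482243; start (x,ẋ)=(0.081487, 0.758502) → end (x,ẋ)=(0.321266, 0.817877)
phase 3: p=0.4475, T=0.570, ωT=1.992264, cosh=3.734251, sinh=3.597864; start (x,ẋ)=(0.321266, 0.817877) → end (x,ẋ)=(0.818010, 1.466730)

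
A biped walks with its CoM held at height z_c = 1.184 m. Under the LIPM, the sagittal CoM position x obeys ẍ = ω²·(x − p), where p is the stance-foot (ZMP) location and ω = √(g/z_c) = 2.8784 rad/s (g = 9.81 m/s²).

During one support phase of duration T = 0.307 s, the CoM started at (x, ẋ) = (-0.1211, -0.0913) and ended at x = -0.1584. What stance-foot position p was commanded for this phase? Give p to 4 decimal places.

ωT = 2.8784·0.307 = 0.883669; cosh(ωT) = 1.416513, sinh(ωT) = 1.003249
x(T) = p + (x₀−p)·cosh(ωT) + (ẋ₀/ω)·sinh(ωT) ⇒ p·(1 − cosh) = x(T) − x₀·cosh − (ẋ₀/ω)·sinh
numerator   = -0.1584 − (-0.1211)·1.416513 − (-0.0913/2.8784)·1.003249 = 0.044962
denominator = 1 − 1.416513 = -0.416513
p = 0.044962 / -0.416513 = -0.1079

p = -0.1079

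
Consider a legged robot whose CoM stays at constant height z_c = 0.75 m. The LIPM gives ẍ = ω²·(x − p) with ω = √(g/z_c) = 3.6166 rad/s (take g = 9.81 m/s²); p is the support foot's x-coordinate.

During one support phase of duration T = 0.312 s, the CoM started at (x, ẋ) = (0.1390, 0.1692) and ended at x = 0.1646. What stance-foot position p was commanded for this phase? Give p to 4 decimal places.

p = 0.1943

ωT = 3.6166·0.312 = 1.128379; cosh(ωT) = 1.707100, sinh(ωT) = 1.383543
x(T) = p + (x₀−p)·cosh(ωT) + (ẋ₀/ω)·sinh(ωT) ⇒ p·(1 − cosh) = x(T) − x₀·cosh − (ẋ₀/ω)·sinh
numerator   = 0.1646 − (0.1390)·1.707100 − (0.1692/3.6166)·1.383543 = -0.137415
denominator = 1 − 1.707100 = -0.707100
p = -0.137415 / -0.707100 = 0.1943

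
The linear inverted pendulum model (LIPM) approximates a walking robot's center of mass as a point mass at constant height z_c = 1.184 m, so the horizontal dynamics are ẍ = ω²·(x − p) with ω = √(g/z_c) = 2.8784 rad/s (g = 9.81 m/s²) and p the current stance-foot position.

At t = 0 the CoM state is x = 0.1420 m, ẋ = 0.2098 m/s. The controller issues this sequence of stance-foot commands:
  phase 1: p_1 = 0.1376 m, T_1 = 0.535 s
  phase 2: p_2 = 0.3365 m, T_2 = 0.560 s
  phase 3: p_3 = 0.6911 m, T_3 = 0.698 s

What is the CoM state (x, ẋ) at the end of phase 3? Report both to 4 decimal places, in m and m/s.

phase 1: p=0.1376, T=0.535, ωT=1.539944, cosh=2.439361, sinh=2.224968; start (x,ẋ)=(0.142000, 0.209800) → end (x,ẋ)=(0.310506, 0.539957)
phase 2: p=0.3365, T=0.560, ωT=1.611904, cosh=2.605927, sinh=2.406419; start (x,ẋ)=(0.310506, 0.539957) → end (x,ẋ)=(0.720180, 1.227038)
phase 3: p=0.6911, T=0.698, ωT=2.009123, cosh=3.795441, sinh=3.661335; start (x,ẋ)=(0.720180, 1.227038) → end (x,ẋ)=(2.362268, 4.963619)

x = 2.3623, ẋ = 4.9636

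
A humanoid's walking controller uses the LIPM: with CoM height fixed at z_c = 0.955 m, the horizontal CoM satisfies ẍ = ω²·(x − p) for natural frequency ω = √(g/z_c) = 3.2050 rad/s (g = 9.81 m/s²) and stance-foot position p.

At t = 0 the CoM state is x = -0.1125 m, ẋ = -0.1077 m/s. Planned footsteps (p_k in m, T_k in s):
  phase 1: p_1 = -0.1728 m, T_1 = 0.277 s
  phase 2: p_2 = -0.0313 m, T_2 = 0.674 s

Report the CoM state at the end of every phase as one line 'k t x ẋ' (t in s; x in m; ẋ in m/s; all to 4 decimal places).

phase 1: p=-0.1728, T=0.277, ωT=0.887785, cosh=1.420654, sinh=1.009088; start (x,ẋ)=(-0.112500, -0.107700) → end (x,ẋ)=(-0.121044, 0.042013)
phase 2: p=-0.0313, T=0.674, ωT=2.160170, cosh=4.393959, sinh=4.278653; start (x,ẋ)=(-0.121044, 0.042013) → end (x,ẋ)=(-0.369542, -1.046058)

1 0.2770 -0.1210 0.0420
2 0.9510 -0.3695 -1.0461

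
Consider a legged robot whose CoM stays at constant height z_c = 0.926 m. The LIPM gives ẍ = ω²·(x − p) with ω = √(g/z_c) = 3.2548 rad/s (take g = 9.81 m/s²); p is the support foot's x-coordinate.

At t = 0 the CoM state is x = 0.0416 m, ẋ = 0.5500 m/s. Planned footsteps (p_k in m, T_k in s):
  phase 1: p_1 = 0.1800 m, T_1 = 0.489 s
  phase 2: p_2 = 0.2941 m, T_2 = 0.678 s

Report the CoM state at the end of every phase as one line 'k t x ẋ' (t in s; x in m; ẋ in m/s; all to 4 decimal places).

phase 1: p=0.1800, T=0.489, ωT=1.591597, cosh=2.557594, sinh=2.353994; start (x,ẋ)=(0.041600, 0.550000) → end (x,ẋ)=(0.223810, 0.346286)
phase 2: p=0.2941, T=0.678, ωT=2.206754, cosh=4.598118, sinh=4.488061; start (x,ẋ)=(0.223810, 0.346286) → end (x,ẋ)=(0.448393, 0.565483)

1 0.4890 0.2238 0.3463
2 1.1670 0.4484 0.5655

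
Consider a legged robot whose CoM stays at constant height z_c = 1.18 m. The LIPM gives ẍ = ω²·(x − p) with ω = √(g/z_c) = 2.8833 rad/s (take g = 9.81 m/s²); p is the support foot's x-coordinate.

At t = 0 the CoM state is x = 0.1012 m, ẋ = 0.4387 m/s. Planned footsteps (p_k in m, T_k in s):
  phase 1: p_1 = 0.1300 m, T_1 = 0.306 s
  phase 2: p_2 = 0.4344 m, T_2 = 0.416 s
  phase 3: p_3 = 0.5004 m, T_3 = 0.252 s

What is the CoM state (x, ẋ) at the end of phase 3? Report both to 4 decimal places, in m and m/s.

phase 1: p=0.1300, T=0.306, ωT=0.882290, cosh=1.415130, sinh=1.001296; start (x,ẋ)=(0.101200, 0.438700) → end (x,ẋ)=(0.241594, 0.537671)
phase 2: p=0.4344, T=0.416, ωT=1.199453, cosh=1.809830, sinh=1.508471; start (x,ẋ)=(0.241594, 0.537671) → end (x,ẋ)=(0.366749, 0.134506)
phase 3: p=0.5004, T=0.252, ωT=0.726592, cosh=1.275787, sinh=0.792233; start (x,ẋ)=(0.366749, 0.134506) → end (x,ẋ)=(0.366848, -0.133691)

x = 0.3668, ẋ = -0.1337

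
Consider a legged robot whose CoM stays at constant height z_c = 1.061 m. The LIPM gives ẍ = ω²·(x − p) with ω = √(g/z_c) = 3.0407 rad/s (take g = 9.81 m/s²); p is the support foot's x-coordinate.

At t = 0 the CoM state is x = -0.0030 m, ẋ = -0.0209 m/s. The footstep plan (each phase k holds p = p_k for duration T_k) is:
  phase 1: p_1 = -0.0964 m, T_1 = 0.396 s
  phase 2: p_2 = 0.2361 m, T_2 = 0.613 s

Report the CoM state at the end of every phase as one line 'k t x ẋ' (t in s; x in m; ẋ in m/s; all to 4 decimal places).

1 0.3960 0.0629 0.3928
2 1.0090 0.0707 -0.3605

phase 1: p=-0.0964, T=0.396, ωT=1.204117, cosh=1.816886, sinh=1.516929; start (x,ẋ)=(-0.003000, -0.020900) → end (x,ẋ)=(0.062871, 0.392837)
phase 2: p=0.2361, T=0.613, ωT=1.863949, cosh=3.302107, sinh=3.147048; start (x,ẋ)=(0.062871, 0.392837) → end (x,ẋ)=(0.070655, -0.360482)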